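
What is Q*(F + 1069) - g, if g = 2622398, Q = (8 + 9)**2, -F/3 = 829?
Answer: -3032200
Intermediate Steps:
F = -2487 (F = -3*829 = -2487)
Q = 289 (Q = 17**2 = 289)
Q*(F + 1069) - g = 289*(-2487 + 1069) - 1*2622398 = 289*(-1418) - 2622398 = -409802 - 2622398 = -3032200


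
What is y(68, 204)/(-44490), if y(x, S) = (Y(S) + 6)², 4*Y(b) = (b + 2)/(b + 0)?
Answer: -6507601/7405983360 ≈ -0.00087870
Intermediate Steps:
Y(b) = (2 + b)/(4*b) (Y(b) = ((b + 2)/(b + 0))/4 = ((2 + b)/b)/4 = (2 + b)/(4*b))
y(x, S) = (6 + (2 + S)/(4*S))² (y(x, S) = ((2 + S)/(4*S) + 6)² = (6 + (2 + S)/(4*S))²)
y(68, 204)/(-44490) = ((1/16)*(2 + 25*204)²/204²)/(-44490) = ((1/16)*(1/41616)*(2 + 5100)²)*(-1/44490) = ((1/16)*(1/41616)*5102²)*(-1/44490) = ((1/16)*(1/41616)*26030404)*(-1/44490) = (6507601/166464)*(-1/44490) = -6507601/7405983360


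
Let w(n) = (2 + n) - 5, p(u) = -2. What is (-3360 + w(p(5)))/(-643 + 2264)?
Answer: -3365/1621 ≈ -2.0759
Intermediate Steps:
w(n) = -3 + n
(-3360 + w(p(5)))/(-643 + 2264) = (-3360 + (-3 - 2))/(-643 + 2264) = (-3360 - 5)/1621 = -3365*1/1621 = -3365/1621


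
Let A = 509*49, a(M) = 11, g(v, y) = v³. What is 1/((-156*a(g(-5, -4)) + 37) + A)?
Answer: 1/23262 ≈ 4.2989e-5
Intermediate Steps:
A = 24941
1/((-156*a(g(-5, -4)) + 37) + A) = 1/((-156*11 + 37) + 24941) = 1/((-1716 + 37) + 24941) = 1/(-1679 + 24941) = 1/23262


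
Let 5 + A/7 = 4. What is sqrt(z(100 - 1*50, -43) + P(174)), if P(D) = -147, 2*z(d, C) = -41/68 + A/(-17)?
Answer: I*sqrt(680170)/68 ≈ 12.128*I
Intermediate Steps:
A = -7 (A = -35 + 7*4 = -35 + 28 = -7)
z(d, C) = -13/136 (z(d, C) = (-41/68 - 7/(-17))/2 = (-41*1/68 - 7*(-1/17))/2 = (-41/68 + 7/17)/2 = (1/2)*(-13/68) = -13/136)
sqrt(z(100 - 1*50, -43) + P(174)) = sqrt(-13/136 - 147) = sqrt(-20005/136) = I*sqrt(680170)/68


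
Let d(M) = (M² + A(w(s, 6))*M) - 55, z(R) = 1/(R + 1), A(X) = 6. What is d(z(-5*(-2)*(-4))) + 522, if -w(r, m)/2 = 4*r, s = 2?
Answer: 710074/1521 ≈ 466.85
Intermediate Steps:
w(r, m) = -8*r
z(R) = 1/(1 + R)
d(M) = -55 + M² + 6*M (d(M) = (M² + 6*M) - 55 = -55 + M² + 6*M)
d(z(-5*(-2)*(-4))) + 522 = (-55 + (1/(1 - 5*(-2)*(-4)))² + 6/(1 - 5*(-2)*(-4))) + 522 = (-55 + (1/(1 + 10*(-4)))² + 6/(1 + 10*(-4))) + 522 = (-55 + (1/(1 - 40))² + 6/(1 - 40)) + 522 = (-55 + (1/(-39))² + 6/(-39)) + 522 = (-55 + (-1/39)² + 6*(-1/39)) + 522 = (-55 + 1/1521 - 2/13) + 522 = -83888/1521 + 522 = 710074/1521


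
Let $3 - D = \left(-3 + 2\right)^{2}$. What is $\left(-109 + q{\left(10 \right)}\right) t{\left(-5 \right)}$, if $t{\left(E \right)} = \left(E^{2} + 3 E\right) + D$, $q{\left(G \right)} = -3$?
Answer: $-1344$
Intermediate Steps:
$D = 2$ ($D = 3 - \left(-3 + 2\right)^{2} = 3 - \left(-1\right)^{2} = 3 - 1 = 2$)
$t{\left(E \right)} = 2 + E^{2} + 3 E$ ($t{\left(E \right)} = \left(E^{2} + 3 E\right) + 2 = 2 + E^{2} + 3 E$)
$\left(-109 + q{\left(10 \right)}\right) t{\left(-5 \right)} = \left(-109 - 3\right) \left(2 + \left(-5\right)^{2} + 3 \left(-5\right)\right) = - 112 \left(2 + 25 - 15\right) = \left(-112\right) 12 = -1344$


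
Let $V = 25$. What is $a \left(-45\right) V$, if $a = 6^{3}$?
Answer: $-243000$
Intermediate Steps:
$a = 216$
$a \left(-45\right) V = 216 \left(-45\right) 25 = \left(-9720\right) 25 = -243000$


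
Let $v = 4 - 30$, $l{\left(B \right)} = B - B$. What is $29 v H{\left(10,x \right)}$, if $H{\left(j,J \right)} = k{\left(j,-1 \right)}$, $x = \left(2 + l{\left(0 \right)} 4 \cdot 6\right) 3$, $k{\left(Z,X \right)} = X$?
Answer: $754$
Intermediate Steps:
$l{\left(B \right)} = 0$
$x = 6$ ($x = \left(2 + 0 \cdot 4 \cdot 6\right) 3 = \left(2 + 0 \cdot 6\right) 3 = \left(2 + 0\right) 3 = 2 \cdot 3 = 6$)
$H{\left(j,J \right)} = -1$
$v = -26$
$29 v H{\left(10,x \right)} = 29 \left(-26\right) \left(-1\right) = \left(-754\right) \left(-1\right) = 754$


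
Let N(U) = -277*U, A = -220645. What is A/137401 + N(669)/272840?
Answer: -85662973313/37488488840 ≈ -2.2850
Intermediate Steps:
A/137401 + N(669)/272840 = -220645/137401 - 277*669/272840 = -220645*1/137401 - 185313*1/272840 = -220645/137401 - 185313/272840 = -85662973313/37488488840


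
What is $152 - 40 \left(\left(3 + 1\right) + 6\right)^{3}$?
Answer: $-39848$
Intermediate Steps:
$152 - 40 \left(\left(3 + 1\right) + 6\right)^{3} = 152 - 40 \left(4 + 6\right)^{3} = 152 - 40 \cdot 10^{3} = 152 - 40000 = -39848$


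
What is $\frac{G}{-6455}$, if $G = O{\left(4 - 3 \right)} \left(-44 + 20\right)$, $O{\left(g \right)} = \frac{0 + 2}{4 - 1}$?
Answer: $\frac{16}{6455} \approx 0.0024787$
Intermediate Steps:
$O{\left(g \right)} = \frac{2}{3}$
$G = -16$ ($G = \frac{2 \left(-44 + 20\right)}{3} = \frac{2}{3} \left(-24\right) = -16$)
$\frac{G}{-6455} = - \frac{16}{-6455} = \left(-16\right) \left(- \frac{1}{6455}\right) = \frac{16}{6455}$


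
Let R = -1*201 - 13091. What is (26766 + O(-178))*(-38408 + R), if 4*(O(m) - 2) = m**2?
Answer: -1793421300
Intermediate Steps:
O(m) = 2 + m**2/4
R = -13292 (R = -201 - 13091 = -13292)
(26766 + O(-178))*(-38408 + R) = (26766 + (2 + (1/4)*(-178)**2))*(-38408 - 13292) = (26766 + (2 + (1/4)*31684))*(-51700) = (26766 + (2 + 7921))*(-51700) = (26766 + 7923)*(-51700) = 34689*(-51700) = -1793421300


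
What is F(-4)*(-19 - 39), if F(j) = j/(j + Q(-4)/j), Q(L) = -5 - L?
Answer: -928/15 ≈ -61.867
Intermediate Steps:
F(j) = j/(j - 1/j) (F(j) = j/(j + (-5 - 1*(-4))/j) = j/(j + (-5 + 4)/j) = j/(j - 1/j))
F(-4)*(-19 - 39) = ((-4)**2/(-1 + (-4)**2))*(-19 - 39) = (16/(-1 + 16))*(-58) = (16/15)*(-58) = -928/15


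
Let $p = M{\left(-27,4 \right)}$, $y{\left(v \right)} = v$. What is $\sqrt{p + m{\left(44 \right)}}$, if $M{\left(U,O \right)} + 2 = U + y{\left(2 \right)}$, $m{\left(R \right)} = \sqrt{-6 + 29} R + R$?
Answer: $\sqrt{17 + 44 \sqrt{23}} \approx 15.1$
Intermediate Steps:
$m{\left(R \right)} = R + R \sqrt{23}$ ($m{\left(R \right)} = \sqrt{23} R + R = R \sqrt{23} + R = R + R \sqrt{23}$)
$M{\left(U,O \right)} = U$ ($M{\left(U,O \right)} = -2 + \left(U + 2\right) = -2 + \left(2 + U\right) = U$)
$p = -27$
$\sqrt{p + m{\left(44 \right)}} = \sqrt{-27 + 44 \left(1 + \sqrt{23}\right)} = \sqrt{-27 + \left(44 + 44 \sqrt{23}\right)} = \sqrt{17 + 44 \sqrt{23}}$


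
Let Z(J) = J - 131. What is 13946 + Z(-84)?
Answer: 13731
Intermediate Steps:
Z(J) = -131 + J
13946 + Z(-84) = 13946 + (-131 - 84) = 13946 - 215 = 13731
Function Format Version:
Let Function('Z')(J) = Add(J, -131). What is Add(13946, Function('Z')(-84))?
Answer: 13731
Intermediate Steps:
Function('Z')(J) = Add(-131, J)
Add(13946, Function('Z')(-84)) = Add(13946, Add(-131, -84)) = Add(13946, -215) = 13731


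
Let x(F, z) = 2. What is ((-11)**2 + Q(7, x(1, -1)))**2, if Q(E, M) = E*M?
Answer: 18225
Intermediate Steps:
((-11)**2 + Q(7, x(1, -1)))**2 = ((-11)**2 + 7*2)**2 = (121 + 14)**2 = 135**2 = 18225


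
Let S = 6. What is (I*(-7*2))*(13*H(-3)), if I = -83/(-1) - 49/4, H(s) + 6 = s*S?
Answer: 309036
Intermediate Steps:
H(s) = -6 + 6*s (H(s) = -6 + s*6 = -6 + 6*s)
I = 283/4 (I = -83*(-1) - 49*¼ = 83 - 49/4 = 283/4 ≈ 70.750)
(I*(-7*2))*(13*H(-3)) = (283*(-7*2)/4)*(13*(-6 + 6*(-3))) = ((283/4)*(-14))*(13*(-6 - 18)) = -25753*(-24)/2 = -1981/2*(-312) = 309036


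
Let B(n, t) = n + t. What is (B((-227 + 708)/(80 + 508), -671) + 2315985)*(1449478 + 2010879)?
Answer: 4710947712605341/588 ≈ 8.0118e+12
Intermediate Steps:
(B((-227 + 708)/(80 + 508), -671) + 2315985)*(1449478 + 2010879) = (((-227 + 708)/(80 + 508) - 671) + 2315985)*(1449478 + 2010879) = ((481/588 - 671) + 2315985)*3460357 = (-394067/588 + 2315985)*3460357 = (1361405113/588)*3460357 = 4710947712605341/588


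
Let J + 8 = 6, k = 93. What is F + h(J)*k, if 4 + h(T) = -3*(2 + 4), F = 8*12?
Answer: -1950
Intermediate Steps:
F = 96
J = -2 (J = -8 + 6 = -2)
h(T) = -22 (h(T) = -4 - 3*(2 + 4) = -4 - 3*6 = -4 - 18 = -22)
F + h(J)*k = 96 - 22*93 = 96 - 2046 = -1950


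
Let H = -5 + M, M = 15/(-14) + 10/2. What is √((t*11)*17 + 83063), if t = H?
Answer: √16241078/14 ≈ 287.86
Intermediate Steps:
M = 55/14 (M = 15*(-1/14) + 10*(½) = -15/14 + 5 = 55/14 ≈ 3.9286)
H = -15/14 (H = -5 + 55/14 = -15/14 ≈ -1.0714)
t = -15/14 ≈ -1.0714
√((t*11)*17 + 83063) = √(-15/14*11*17 + 83063) = √(-165/14*17 + 83063) = √(-2805/14 + 83063) = √(1160077/14) = √16241078/14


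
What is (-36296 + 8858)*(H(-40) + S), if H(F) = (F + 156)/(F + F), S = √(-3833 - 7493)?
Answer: 397851/10 - 27438*I*√11326 ≈ 39785.0 - 2.9201e+6*I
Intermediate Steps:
S = I*√11326 (S = √(-11326) = I*√11326 ≈ 106.42*I)
H(F) = (156 + F)/(2*F) (H(F) = (156 + F)/((2*F)) = (156 + F)*(1/(2*F)) = (156 + F)/(2*F))
(-36296 + 8858)*(H(-40) + S) = (-36296 + 8858)*((½)*(156 - 40)/(-40) + I*√11326) = -27438*((½)*(-1/40)*116 + I*√11326) = -27438*(-29/20 + I*√11326) = 397851/10 - 27438*I*√11326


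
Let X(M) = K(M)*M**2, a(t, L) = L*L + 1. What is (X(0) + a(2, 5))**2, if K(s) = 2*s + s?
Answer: 676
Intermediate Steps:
K(s) = 3*s
a(t, L) = 1 + L**2 (a(t, L) = L**2 + 1 = 1 + L**2)
X(M) = 3*M**3 (X(M) = (3*M)*M**2 = 3*M**3)
(X(0) + a(2, 5))**2 = (3*0**3 + (1 + 5**2))**2 = (3*0 + (1 + 25))**2 = (0 + 26)**2 = 26**2 = 676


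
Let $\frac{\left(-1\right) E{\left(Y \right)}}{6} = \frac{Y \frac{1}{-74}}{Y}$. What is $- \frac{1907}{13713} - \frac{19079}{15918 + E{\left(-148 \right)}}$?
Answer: $- \frac{3601161994}{2692177299} \approx -1.3376$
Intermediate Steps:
$E{\left(Y \right)} = \frac{3}{37}$ ($E{\left(Y \right)} = - 6 \frac{Y \frac{1}{-74}}{Y} = - 6 \frac{Y \left(- \frac{1}{74}\right)}{Y} = - 6 \frac{\left(- \frac{1}{74}\right) Y}{Y} = \left(-6\right) \left(- \frac{1}{74}\right) = \frac{3}{37}$)
$- \frac{1907}{13713} - \frac{19079}{15918 + E{\left(-148 \right)}} = - \frac{1907}{13713} - \frac{19079}{15918 + \frac{3}{37}} = \left(-1907\right) \frac{1}{13713} - \frac{19079}{\frac{588969}{37}} = - \frac{1907}{13713} - \frac{705923}{588969} = - \frac{3601161994}{2692177299}$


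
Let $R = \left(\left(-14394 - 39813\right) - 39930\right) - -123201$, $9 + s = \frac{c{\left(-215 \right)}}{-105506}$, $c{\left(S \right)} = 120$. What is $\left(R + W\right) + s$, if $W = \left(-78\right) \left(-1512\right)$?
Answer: $\frac{7754216163}{52753} \approx 1.4699 \cdot 10^{5}$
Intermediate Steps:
$W = 117936$
$s = - \frac{474837}{52753}$ ($s = -9 + \frac{120}{-105506} = -9 + 120 \left(- \frac{1}{105506}\right) = -9 - \frac{60}{52753} = - \frac{474837}{52753} \approx -9.0011$)
$R = 29064$ ($R = \left(-54207 - 39930\right) + 123201 = -94137 + 123201 = 29064$)
$\left(R + W\right) + s = \left(29064 + 117936\right) - \frac{474837}{52753} = 147000 - \frac{474837}{52753} = \frac{7754216163}{52753}$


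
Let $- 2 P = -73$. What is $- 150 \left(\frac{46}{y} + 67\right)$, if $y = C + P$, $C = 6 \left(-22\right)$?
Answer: $- \frac{1905750}{191} \approx -9977.8$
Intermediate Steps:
$P = \frac{73}{2}$ ($P = \left(- \frac{1}{2}\right) \left(-73\right) = \frac{73}{2} \approx 36.5$)
$C = -132$
$y = - \frac{191}{2}$ ($y = -132 + \frac{73}{2} = - \frac{191}{2} \approx -95.5$)
$- 150 \left(\frac{46}{y} + 67\right) = - 150 \left(\frac{46}{- \frac{191}{2}} + 67\right) = - 150 \left(46 \left(- \frac{2}{191}\right) + 67\right) = - 150 \left(- \frac{92}{191} + 67\right) = \left(-150\right) \frac{12705}{191} = - \frac{1905750}{191}$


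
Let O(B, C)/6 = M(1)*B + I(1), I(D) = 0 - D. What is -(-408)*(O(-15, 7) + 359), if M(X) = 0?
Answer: 144024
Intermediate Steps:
I(D) = -D
O(B, C) = -6 (O(B, C) = 6*(0*B - 1*1) = 6*(0 - 1) = 6*(-1) = -6)
-(-408)*(O(-15, 7) + 359) = -(-408)*(-6 + 359) = -(-408)*353 = -1*(-144024) = 144024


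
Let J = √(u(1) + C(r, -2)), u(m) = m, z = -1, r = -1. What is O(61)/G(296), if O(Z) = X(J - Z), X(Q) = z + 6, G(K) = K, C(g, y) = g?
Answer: 5/296 ≈ 0.016892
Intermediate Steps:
J = 0 (J = √(1 - 1) = √0 = 0)
X(Q) = 5 (X(Q) = -1 + 6 = 5)
O(Z) = 5
O(61)/G(296) = 5/296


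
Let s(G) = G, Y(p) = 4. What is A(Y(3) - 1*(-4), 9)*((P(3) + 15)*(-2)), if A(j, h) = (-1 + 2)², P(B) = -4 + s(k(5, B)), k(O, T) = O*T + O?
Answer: -62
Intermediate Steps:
k(O, T) = O + O*T
P(B) = 1 + 5*B (P(B) = -4 + 5*(1 + B) = -4 + (5 + 5*B) = 1 + 5*B)
A(j, h) = 1 (A(j, h) = 1² = 1)
A(Y(3) - 1*(-4), 9)*((P(3) + 15)*(-2)) = 1*(((1 + 5*3) + 15)*(-2)) = 1*(((1 + 15) + 15)*(-2)) = 1*((16 + 15)*(-2)) = 1*(31*(-2)) = 1*(-62) = -62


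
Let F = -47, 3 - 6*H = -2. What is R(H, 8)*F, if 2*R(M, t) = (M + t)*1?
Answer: -2491/12 ≈ -207.58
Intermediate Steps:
H = ⅚ (H = ½ - ⅙*(-2) = ½ + ⅓ = ⅚ ≈ 0.83333)
R(M, t) = M/2 + t/2 (R(M, t) = ((M + t)*1)/2 = (M + t)/2 = M/2 + t/2)
R(H, 8)*F = ((½)*(⅚) + (½)*8)*(-47) = (5/12 + 4)*(-47) = (53/12)*(-47) = -2491/12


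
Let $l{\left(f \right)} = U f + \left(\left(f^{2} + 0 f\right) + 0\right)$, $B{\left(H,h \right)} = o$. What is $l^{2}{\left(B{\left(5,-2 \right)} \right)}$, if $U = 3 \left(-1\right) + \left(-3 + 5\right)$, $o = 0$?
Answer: $0$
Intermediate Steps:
$B{\left(H,h \right)} = 0$
$U = -1$ ($U = -3 + 2 = -1$)
$l{\left(f \right)} = f^{2} - f$ ($l{\left(f \right)} = - f + \left(\left(f^{2} + 0 f\right) + 0\right) = - f + \left(\left(f^{2} + 0\right) + 0\right) = - f + \left(f^{2} + 0\right) = - f + f^{2} = f^{2} - f$)
$l^{2}{\left(B{\left(5,-2 \right)} \right)} = \left(0 \left(-1 + 0\right)\right)^{2} = \left(0 \left(-1\right)\right)^{2} = 0^{2} = 0$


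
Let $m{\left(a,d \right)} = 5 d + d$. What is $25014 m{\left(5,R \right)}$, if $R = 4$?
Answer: $600336$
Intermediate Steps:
$m{\left(a,d \right)} = 6 d$
$25014 m{\left(5,R \right)} = 25014 \cdot 6 \cdot 4 = 25014 \cdot 24 = 600336$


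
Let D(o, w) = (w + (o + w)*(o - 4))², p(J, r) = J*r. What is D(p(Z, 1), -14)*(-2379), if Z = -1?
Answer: -8852259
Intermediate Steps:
D(o, w) = (w + (-4 + o)*(o + w))² (D(o, w) = (w + (o + w)*(-4 + o))² = (w + (-4 + o)*(o + w))²)
D(p(Z, 1), -14)*(-2379) = ((-1*1)² - (-4) - 3*(-14) - 1*1*(-14))²*(-2379) = ((-1)² - 4*(-1) + 42 - 1*(-14))²*(-2379) = (1 + 4 + 42 + 14)²*(-2379) = 61²*(-2379) = 3721*(-2379) = -8852259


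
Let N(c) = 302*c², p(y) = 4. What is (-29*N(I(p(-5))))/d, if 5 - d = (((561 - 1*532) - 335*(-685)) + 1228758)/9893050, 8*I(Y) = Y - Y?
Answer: 0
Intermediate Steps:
I(Y) = 0 (I(Y) = (Y - Y)/8 = (⅛)*0 = 0)
d = 24003494/4946525 (d = 5 - (((561 - 1*532) - 335*(-685)) + 1228758)/9893050 = 5 - (((561 - 532) + 229475) + 1228758)/9893050 = 5 - ((29 + 229475) + 1228758)/9893050 = 5 - (229504 + 1228758)/9893050 = 5 - 1458262/9893050 = 5 - 1*729131/4946525 = 5 - 729131/4946525 = 24003494/4946525 ≈ 4.8526)
(-29*N(I(p(-5))))/d = (-8758*0²)/(24003494/4946525) = -8758*0*(4946525/24003494) = -29*0*(4946525/24003494) = 0*(4946525/24003494) = 0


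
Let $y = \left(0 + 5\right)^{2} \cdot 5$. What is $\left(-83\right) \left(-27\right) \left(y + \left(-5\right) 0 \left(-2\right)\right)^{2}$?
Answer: $35015625$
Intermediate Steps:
$y = 125$ ($y = 5^{2} \cdot 5 = 25 \cdot 5 = 125$)
$\left(-83\right) \left(-27\right) \left(y + \left(-5\right) 0 \left(-2\right)\right)^{2} = \left(-83\right) \left(-27\right) \left(125 + \left(-5\right) 0 \left(-2\right)\right)^{2} = 2241 \left(125 + 0 \left(-2\right)\right)^{2} = 2241 \left(125 + 0\right)^{2} = 2241 \cdot 125^{2} = 2241 \cdot 15625 = 35015625$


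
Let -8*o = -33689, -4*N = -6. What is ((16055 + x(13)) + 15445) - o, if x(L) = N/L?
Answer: 2838055/104 ≈ 27289.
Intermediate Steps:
N = 3/2 (N = -¼*(-6) = 3/2 ≈ 1.5000)
x(L) = 3/(2*L)
o = 33689/8 (o = -⅛*(-33689) = 33689/8 ≈ 4211.1)
((16055 + x(13)) + 15445) - o = ((16055 + (3/2)/13) + 15445) - 1*33689/8 = ((16055 + (3/2)*(1/13)) + 15445) - 33689/8 = ((16055 + 3/26) + 15445) - 33689/8 = (417433/26 + 15445) - 33689/8 = 819003/26 - 33689/8 = 2838055/104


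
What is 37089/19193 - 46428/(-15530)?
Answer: 733542387/149033645 ≈ 4.9220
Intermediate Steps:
37089/19193 - 46428/(-15530) = 37089*(1/19193) - 46428*(-1/15530) = 37089/19193 + 23214/7765 = 733542387/149033645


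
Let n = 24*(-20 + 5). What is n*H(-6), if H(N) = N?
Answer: 2160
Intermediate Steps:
n = -360 (n = 24*(-15) = -360)
n*H(-6) = -360*(-6) = 2160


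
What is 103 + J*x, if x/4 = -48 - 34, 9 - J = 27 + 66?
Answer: 27655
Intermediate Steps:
J = -84 (J = 9 - (27 + 66) = 9 - 1*93 = 9 - 93 = -84)
x = -328 (x = 4*(-48 - 34) = 4*(-82) = -328)
103 + J*x = 103 - 84*(-328) = 103 + 27552 = 27655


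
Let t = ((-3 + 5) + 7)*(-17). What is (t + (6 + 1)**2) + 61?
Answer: -43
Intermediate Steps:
t = -153 (t = (2 + 7)*(-17) = 9*(-17) = -153)
(t + (6 + 1)**2) + 61 = (-153 + (6 + 1)**2) + 61 = (-153 + 7**2) + 61 = (-153 + 49) + 61 = -104 + 61 = -43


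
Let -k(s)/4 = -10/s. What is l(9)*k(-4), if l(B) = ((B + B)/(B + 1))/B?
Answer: -2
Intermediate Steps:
l(B) = 2/(1 + B) (l(B) = ((2*B)/(1 + B))/B = (2*B/(1 + B))/B = 2/(1 + B))
k(s) = 40/s (k(s) = -(-40)/s = 40/s)
l(9)*k(-4) = (2/(1 + 9))*(40/(-4)) = (2/10)*(40*(-¼)) = (2*(⅒))*(-10) = (⅕)*(-10) = -2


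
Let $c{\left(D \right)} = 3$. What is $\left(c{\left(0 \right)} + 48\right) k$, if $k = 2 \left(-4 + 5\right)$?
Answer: $102$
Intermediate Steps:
$k = 2$ ($k = 2 \cdot 1 = 2$)
$\left(c{\left(0 \right)} + 48\right) k = \left(3 + 48\right) 2 = 51 \cdot 2 = 102$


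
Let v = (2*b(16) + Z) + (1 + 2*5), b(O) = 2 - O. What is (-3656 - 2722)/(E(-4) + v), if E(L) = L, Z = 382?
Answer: -6378/361 ≈ -17.668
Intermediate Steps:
v = 365 (v = (2*(2 - 1*16) + 382) + (1 + 2*5) = (2*(2 - 16) + 382) + (1 + 10) = (2*(-14) + 382) + 11 = (-28 + 382) + 11 = 354 + 11 = 365)
(-3656 - 2722)/(E(-4) + v) = (-3656 - 2722)/(-4 + 365) = -6378/361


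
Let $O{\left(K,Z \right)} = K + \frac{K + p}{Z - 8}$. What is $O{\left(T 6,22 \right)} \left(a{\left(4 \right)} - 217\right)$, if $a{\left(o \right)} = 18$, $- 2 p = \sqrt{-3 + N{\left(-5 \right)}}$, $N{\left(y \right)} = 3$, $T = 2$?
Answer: $- \frac{17910}{7} \approx -2558.6$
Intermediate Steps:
$p = 0$ ($p = - \frac{\sqrt{-3 + 3}}{2} = - \frac{\sqrt{0}}{2} = \left(- \frac{1}{2}\right) 0 = 0$)
$O{\left(K,Z \right)} = K + \frac{K}{-8 + Z}$ ($O{\left(K,Z \right)} = K + \frac{K + 0}{Z - 8} = K + \frac{K}{-8 + Z}$)
$O{\left(T 6,22 \right)} \left(a{\left(4 \right)} - 217\right) = \frac{2 \cdot 6 \left(-7 + 22\right)}{-8 + 22} \left(18 - 217\right) = 12 \cdot \frac{1}{14} \cdot 15 \left(-199\right) = \frac{90}{7} \left(-199\right) = - \frac{17910}{7}$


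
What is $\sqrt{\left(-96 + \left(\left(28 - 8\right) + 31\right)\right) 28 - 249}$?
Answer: $i \sqrt{1509} \approx 38.846 i$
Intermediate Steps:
$\sqrt{\left(-96 + \left(\left(28 - 8\right) + 31\right)\right) 28 - 249} = \sqrt{\left(-96 + \left(20 + 31\right)\right) 28 - 249} = \sqrt{\left(-96 + 51\right) 28 - 249} = \sqrt{\left(-45\right) 28 - 249} = \sqrt{-1260 - 249} = \sqrt{-1509} = i \sqrt{1509}$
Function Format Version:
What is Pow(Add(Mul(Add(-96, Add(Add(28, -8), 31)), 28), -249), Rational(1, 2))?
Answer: Mul(I, Pow(1509, Rational(1, 2))) ≈ Mul(38.846, I)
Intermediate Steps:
Pow(Add(Mul(Add(-96, Add(Add(28, -8), 31)), 28), -249), Rational(1, 2)) = Pow(Add(Mul(Add(-96, Add(20, 31)), 28), -249), Rational(1, 2)) = Pow(Add(Mul(Add(-96, 51), 28), -249), Rational(1, 2)) = Pow(Add(Mul(-45, 28), -249), Rational(1, 2)) = Pow(Add(-1260, -249), Rational(1, 2)) = Pow(-1509, Rational(1, 2)) = Mul(I, Pow(1509, Rational(1, 2)))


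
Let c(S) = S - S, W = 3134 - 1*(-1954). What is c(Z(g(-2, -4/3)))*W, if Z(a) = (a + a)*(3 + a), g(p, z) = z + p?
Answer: 0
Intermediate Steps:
g(p, z) = p + z
Z(a) = 2*a*(3 + a) (Z(a) = (2*a)*(3 + a) = 2*a*(3 + a))
W = 5088 (W = 3134 + 1954 = 5088)
c(S) = 0
c(Z(g(-2, -4/3)))*W = 0*5088 = 0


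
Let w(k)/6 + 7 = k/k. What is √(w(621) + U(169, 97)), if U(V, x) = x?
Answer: √61 ≈ 7.8102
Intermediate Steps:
w(k) = -36 (w(k) = -42 + 6*(k/k) = -42 + 6*1 = -42 + 6 = -36)
√(w(621) + U(169, 97)) = √(-36 + 97) = √61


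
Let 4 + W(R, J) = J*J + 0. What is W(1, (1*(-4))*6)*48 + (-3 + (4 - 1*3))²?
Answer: 27460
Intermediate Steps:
W(R, J) = -4 + J² (W(R, J) = -4 + (J*J + 0) = -4 + (J² + 0) = -4 + J²)
W(1, (1*(-4))*6)*48 + (-3 + (4 - 1*3))² = (-4 + ((1*(-4))*6)²)*48 + (-3 + (4 - 1*3))² = (-4 + (-4*6)²)*48 + (-3 + (4 - 3))² = (-4 + (-24)²)*48 + (-3 + 1)² = (-4 + 576)*48 + (-2)² = 572*48 + 4 = 27456 + 4 = 27460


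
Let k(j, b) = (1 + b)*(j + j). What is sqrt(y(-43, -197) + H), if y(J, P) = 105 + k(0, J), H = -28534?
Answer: I*sqrt(28429) ≈ 168.61*I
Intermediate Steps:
k(j, b) = 2*j*(1 + b) (k(j, b) = (1 + b)*(2*j) = 2*j*(1 + b))
y(J, P) = 105 (y(J, P) = 105 + 2*0*(1 + J) = 105 + 0 = 105)
sqrt(y(-43, -197) + H) = sqrt(105 - 28534) = sqrt(-28429) = I*sqrt(28429)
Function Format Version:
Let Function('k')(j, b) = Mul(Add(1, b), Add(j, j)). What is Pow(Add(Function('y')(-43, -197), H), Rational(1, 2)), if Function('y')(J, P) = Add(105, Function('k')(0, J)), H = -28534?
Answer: Mul(I, Pow(28429, Rational(1, 2))) ≈ Mul(168.61, I)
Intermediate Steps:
Function('k')(j, b) = Mul(2, j, Add(1, b)) (Function('k')(j, b) = Mul(Add(1, b), Mul(2, j)) = Mul(2, j, Add(1, b)))
Function('y')(J, P) = 105 (Function('y')(J, P) = Add(105, Mul(2, 0, Add(1, J))) = Add(105, 0) = 105)
Pow(Add(Function('y')(-43, -197), H), Rational(1, 2)) = Pow(Add(105, -28534), Rational(1, 2)) = Pow(-28429, Rational(1, 2)) = Mul(I, Pow(28429, Rational(1, 2)))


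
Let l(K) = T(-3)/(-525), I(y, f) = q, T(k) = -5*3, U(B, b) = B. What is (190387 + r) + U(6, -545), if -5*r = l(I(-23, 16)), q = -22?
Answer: 33318774/175 ≈ 1.9039e+5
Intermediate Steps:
T(k) = -15
I(y, f) = -22
l(K) = 1/35 (l(K) = -15/(-525) = -15*(-1/525) = 1/35)
r = -1/175 (r = -⅕*1/35 = -1/175 ≈ -0.0057143)
(190387 + r) + U(6, -545) = (190387 - 1/175) + 6 = 33317724/175 + 6 = 33318774/175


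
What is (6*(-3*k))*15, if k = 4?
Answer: -1080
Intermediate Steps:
(6*(-3*k))*15 = (6*(-3*4))*15 = (6*(-12))*15 = -72*15 = -1080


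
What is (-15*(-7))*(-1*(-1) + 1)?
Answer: 210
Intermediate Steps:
(-15*(-7))*(-1*(-1) + 1) = 105*(1 + 1) = 105*2 = 210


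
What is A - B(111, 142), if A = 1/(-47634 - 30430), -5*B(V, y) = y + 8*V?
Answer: 16081183/78064 ≈ 206.00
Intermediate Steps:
B(V, y) = -8*V/5 - y/5 (B(V, y) = -(y + 8*V)/5 = -8*V/5 - y/5)
A = -1/78064 (A = 1/(-78064) = -1/78064 ≈ -1.2810e-5)
A - B(111, 142) = -1/78064 - (-8/5*111 - ⅕*142) = -1/78064 - (-888/5 - 142/5) = -1/78064 - 1*(-206) = -1/78064 + 206 = 16081183/78064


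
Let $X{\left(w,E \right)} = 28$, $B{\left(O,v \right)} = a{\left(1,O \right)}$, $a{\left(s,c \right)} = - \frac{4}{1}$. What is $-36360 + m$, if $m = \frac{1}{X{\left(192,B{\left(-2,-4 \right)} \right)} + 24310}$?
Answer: $- \frac{884929679}{24338} \approx -36360.0$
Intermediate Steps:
$a{\left(s,c \right)} = -4$ ($a{\left(s,c \right)} = \left(-4\right) 1 = -4$)
$B{\left(O,v \right)} = -4$
$m = \frac{1}{24338}$ ($m = \frac{1}{28 + 24310} = \frac{1}{24338} \approx 4.1088 \cdot 10^{-5}$)
$-36360 + m = -36360 + \frac{1}{24338} = - \frac{884929679}{24338}$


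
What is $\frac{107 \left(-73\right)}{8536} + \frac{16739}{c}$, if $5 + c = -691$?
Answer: $- \frac{9270035}{371316} \approx -24.965$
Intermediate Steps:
$c = -696$ ($c = -5 - 691 = -696$)
$\frac{107 \left(-73\right)}{8536} + \frac{16739}{c} = \frac{107 \left(-73\right)}{8536} + \frac{16739}{-696} = \left(-7811\right) \frac{1}{8536} + 16739 \left(- \frac{1}{696}\right) = - \frac{7811}{8536} - \frac{16739}{696} = - \frac{9270035}{371316}$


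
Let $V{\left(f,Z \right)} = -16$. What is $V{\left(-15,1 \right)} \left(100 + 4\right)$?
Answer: $-1664$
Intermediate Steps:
$V{\left(-15,1 \right)} \left(100 + 4\right) = - 16 \left(100 + 4\right) = \left(-16\right) 104 = -1664$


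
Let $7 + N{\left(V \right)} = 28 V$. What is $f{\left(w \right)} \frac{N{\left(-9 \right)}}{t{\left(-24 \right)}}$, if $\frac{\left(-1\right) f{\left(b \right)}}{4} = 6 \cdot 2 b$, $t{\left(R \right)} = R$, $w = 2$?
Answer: $-1036$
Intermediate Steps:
$N{\left(V \right)} = -7 + 28 V$
$f{\left(b \right)} = - 48 b$ ($f{\left(b \right)} = - 4 \cdot 6 \cdot 2 b = - 4 \cdot 12 b = - 48 b$)
$f{\left(w \right)} \frac{N{\left(-9 \right)}}{t{\left(-24 \right)}} = \left(-48\right) 2 \frac{-7 + 28 \left(-9\right)}{-24} = - 96 \left(-7 - 252\right) \left(- \frac{1}{24}\right) = - 96 \left(\left(-259\right) \left(- \frac{1}{24}\right)\right) = \left(-96\right) \frac{259}{24} = -1036$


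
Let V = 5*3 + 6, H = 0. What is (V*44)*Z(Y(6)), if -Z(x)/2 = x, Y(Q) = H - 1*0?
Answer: 0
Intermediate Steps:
Y(Q) = 0 (Y(Q) = 0 - 1*0 = 0 + 0 = 0)
Z(x) = -2*x
V = 21 (V = 15 + 6 = 21)
(V*44)*Z(Y(6)) = (21*44)*(-2*0) = 924*0 = 0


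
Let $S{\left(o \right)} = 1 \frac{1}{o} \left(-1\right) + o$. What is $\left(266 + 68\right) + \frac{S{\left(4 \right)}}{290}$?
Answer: $\frac{77491}{232} \approx 334.01$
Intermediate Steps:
$S{\left(o \right)} = o - \frac{1}{o}$ ($S{\left(o \right)} = \frac{1}{o} \left(-1\right) + o = - \frac{1}{o} + o = o - \frac{1}{o}$)
$\left(266 + 68\right) + \frac{S{\left(4 \right)}}{290} = \left(266 + 68\right) + \frac{4 - \frac{1}{4}}{290} = 334 + \left(4 - \frac{1}{4}\right) \frac{1}{290} = 334 + \frac{15}{4} \cdot \frac{1}{290} = 334 + \frac{3}{232} = \frac{77491}{232}$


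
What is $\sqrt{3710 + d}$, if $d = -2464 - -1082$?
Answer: $2 \sqrt{582} \approx 48.249$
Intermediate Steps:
$d = -1382$ ($d = -2464 + 1082 = -1382$)
$\sqrt{3710 + d} = \sqrt{3710 - 1382} = \sqrt{2328} = 2 \sqrt{582}$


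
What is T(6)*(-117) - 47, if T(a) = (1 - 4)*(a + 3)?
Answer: 3112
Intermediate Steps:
T(a) = -9 - 3*a (T(a) = -3*(3 + a) = -9 - 3*a)
T(6)*(-117) - 47 = (-9 - 3*6)*(-117) - 47 = (-9 - 18)*(-117) - 47 = -27*(-117) - 47 = 3159 - 47 = 3112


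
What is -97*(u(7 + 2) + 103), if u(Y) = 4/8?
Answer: -20079/2 ≈ -10040.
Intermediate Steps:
u(Y) = ½ (u(Y) = 4*(⅛) = ½)
-97*(u(7 + 2) + 103) = -97*(½ + 103) = -97*207/2 = -20079/2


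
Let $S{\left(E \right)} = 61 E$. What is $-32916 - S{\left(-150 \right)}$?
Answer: $-23766$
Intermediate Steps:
$-32916 - S{\left(-150 \right)} = -32916 - 61 \left(-150\right) = -32916 - -9150 = -32916 + 9150 = -23766$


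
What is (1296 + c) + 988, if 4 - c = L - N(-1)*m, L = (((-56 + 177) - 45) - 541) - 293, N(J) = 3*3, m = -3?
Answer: 3019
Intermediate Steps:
N(J) = 9
L = -758 (L = ((121 - 45) - 541) - 293 = (76 - 541) - 293 = -465 - 293 = -758)
c = 735 (c = 4 - (-758 - 9*(-3)) = 4 - (-758 - 1*(-27)) = 4 - (-758 + 27) = 4 - 1*(-731) = 4 + 731 = 735)
(1296 + c) + 988 = (1296 + 735) + 988 = 2031 + 988 = 3019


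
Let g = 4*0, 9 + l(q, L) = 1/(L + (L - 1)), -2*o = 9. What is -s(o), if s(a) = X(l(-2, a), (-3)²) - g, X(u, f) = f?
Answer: -9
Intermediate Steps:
o = -9/2 (o = -½*9 = -9/2 ≈ -4.5000)
l(q, L) = -9 + 1/(-1 + 2*L) (l(q, L) = -9 + 1/(L + (L - 1)) = -9 + 1/(L + (-1 + L)) = -9 + 1/(-1 + 2*L))
g = 0
s(a) = 9 (s(a) = (-3)² - 1*0 = 9 + 0 = 9)
-s(o) = -1*9 = -9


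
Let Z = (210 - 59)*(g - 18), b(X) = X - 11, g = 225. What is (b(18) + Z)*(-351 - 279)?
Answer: -19696320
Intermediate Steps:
b(X) = -11 + X
Z = 31257 (Z = (210 - 59)*(225 - 18) = 151*207 = 31257)
(b(18) + Z)*(-351 - 279) = ((-11 + 18) + 31257)*(-351 - 279) = (7 + 31257)*(-630) = 31264*(-630) = -19696320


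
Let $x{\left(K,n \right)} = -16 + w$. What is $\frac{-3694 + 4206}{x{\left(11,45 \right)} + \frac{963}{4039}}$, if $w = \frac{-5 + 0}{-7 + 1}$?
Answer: $- \frac{12407808}{361771} \approx -34.297$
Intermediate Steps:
$w = \frac{5}{6}$ ($w = - \frac{5}{-6} = \left(-5\right) \left(- \frac{1}{6}\right) = \frac{5}{6} \approx 0.83333$)
$x{\left(K,n \right)} = - \frac{91}{6}$ ($x{\left(K,n \right)} = -16 + \frac{5}{6} = - \frac{91}{6}$)
$\frac{-3694 + 4206}{x{\left(11,45 \right)} + \frac{963}{4039}} = \frac{-3694 + 4206}{- \frac{91}{6} + \frac{963}{4039}} = \frac{512}{- \frac{91}{6} + 963 \cdot \frac{1}{4039}} = \frac{512}{- \frac{91}{6} + \frac{963}{4039}} = \frac{512}{- \frac{361771}{24234}} = 512 \left(- \frac{24234}{361771}\right) = - \frac{12407808}{361771}$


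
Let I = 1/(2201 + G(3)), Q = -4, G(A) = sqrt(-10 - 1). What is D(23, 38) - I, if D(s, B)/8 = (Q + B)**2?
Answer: 44801119975/4844412 + I*sqrt(11)/4844412 ≈ 9248.0 + 6.8463e-7*I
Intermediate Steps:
G(A) = I*sqrt(11) (G(A) = sqrt(-11) = I*sqrt(11))
D(s, B) = 8*(-4 + B)**2
I = 1/(2201 + I*sqrt(11)) ≈ 0.00045434 - 6.846e-7*I
D(23, 38) - I = 8*(-4 + 38)**2 - (2201/4844412 - I*sqrt(11)/4844412) = 8*34**2 + (-2201/4844412 + I*sqrt(11)/4844412) = 8*1156 + (-2201/4844412 + I*sqrt(11)/4844412) = 9248 + (-2201/4844412 + I*sqrt(11)/4844412) = 44801119975/4844412 + I*sqrt(11)/4844412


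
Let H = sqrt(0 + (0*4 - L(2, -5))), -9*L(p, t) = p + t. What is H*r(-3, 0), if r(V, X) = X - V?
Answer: I*sqrt(3) ≈ 1.732*I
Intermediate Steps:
L(p, t) = -p/9 - t/9 (L(p, t) = -(p + t)/9 = -p/9 - t/9)
H = I*sqrt(3)/3 (H = sqrt(0 + (0*4 - (-1/9*2 - 1/9*(-5)))) = sqrt(0 + (0 - (-2/9 + 5/9))) = sqrt(0 + (0 - 1*1/3)) = sqrt(0 + (0 - 1/3)) = sqrt(0 - 1/3) = sqrt(-1/3) = I*sqrt(3)/3 ≈ 0.57735*I)
H*r(-3, 0) = (I*sqrt(3)/3)*(0 - 1*(-3)) = (I*sqrt(3)/3)*(0 + 3) = (I*sqrt(3)/3)*3 = I*sqrt(3)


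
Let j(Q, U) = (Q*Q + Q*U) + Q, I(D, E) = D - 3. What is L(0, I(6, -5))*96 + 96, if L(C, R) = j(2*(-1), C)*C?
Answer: 96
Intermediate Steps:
I(D, E) = -3 + D
j(Q, U) = Q + Q**2 + Q*U (j(Q, U) = (Q**2 + Q*U) + Q = Q + Q**2 + Q*U)
L(C, R) = C*(2 - 2*C) (L(C, R) = ((2*(-1))*(1 + 2*(-1) + C))*C = (-2*(1 - 2 + C))*C = (-2*(-1 + C))*C = (2 - 2*C)*C = C*(2 - 2*C))
L(0, I(6, -5))*96 + 96 = (2*0*(1 - 1*0))*96 + 96 = (2*0*(1 + 0))*96 + 96 = (2*0*1)*96 + 96 = 0*96 + 96 = 0 + 96 = 96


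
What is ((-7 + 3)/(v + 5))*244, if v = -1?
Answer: -244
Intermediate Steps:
((-7 + 3)/(v + 5))*244 = ((-7 + 3)/(-1 + 5))*244 = -4/4*244 = -4*1/4*244 = -1*244 = -244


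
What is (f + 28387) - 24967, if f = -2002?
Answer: 1418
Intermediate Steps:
(f + 28387) - 24967 = (-2002 + 28387) - 24967 = 26385 - 24967 = 1418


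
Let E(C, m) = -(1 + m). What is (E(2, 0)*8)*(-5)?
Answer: 40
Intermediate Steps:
E(C, m) = -1 - m
(E(2, 0)*8)*(-5) = ((-1 - 1*0)*8)*(-5) = ((-1 + 0)*8)*(-5) = -1*8*(-5) = -8*(-5) = 40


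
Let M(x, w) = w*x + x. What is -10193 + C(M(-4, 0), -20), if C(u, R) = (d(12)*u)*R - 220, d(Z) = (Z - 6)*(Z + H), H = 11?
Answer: 627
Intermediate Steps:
M(x, w) = x + w*x
d(Z) = (-6 + Z)*(11 + Z) (d(Z) = (Z - 6)*(Z + 11) = (-6 + Z)*(11 + Z))
C(u, R) = -220 + 138*R*u (C(u, R) = ((-66 + 12**2 + 5*12)*u)*R - 220 = ((-66 + 144 + 60)*u)*R - 220 = (138*u)*R - 220 = 138*R*u - 220 = -220 + 138*R*u)
-10193 + C(M(-4, 0), -20) = -10193 + (-220 + 138*(-20)*(-4*(1 + 0))) = -10193 + (-220 + 138*(-20)*(-4*1)) = -10193 + (-220 + 138*(-20)*(-4)) = -10193 + (-220 + 11040) = -10193 + 10820 = 627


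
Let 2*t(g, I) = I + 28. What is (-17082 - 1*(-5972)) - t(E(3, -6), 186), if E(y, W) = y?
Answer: -11217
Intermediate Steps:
t(g, I) = 14 + I/2 (t(g, I) = (I + 28)/2 = (28 + I)/2 = 14 + I/2)
(-17082 - 1*(-5972)) - t(E(3, -6), 186) = (-17082 - 1*(-5972)) - (14 + (½)*186) = (-17082 + 5972) - (14 + 93) = -11110 - 1*107 = -11110 - 107 = -11217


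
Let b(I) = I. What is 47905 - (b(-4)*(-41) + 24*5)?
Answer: 47621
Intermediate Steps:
47905 - (b(-4)*(-41) + 24*5) = 47905 - (-4*(-41) + 24*5) = 47905 - (164 + 120) = 47905 - 1*284 = 47905 - 284 = 47621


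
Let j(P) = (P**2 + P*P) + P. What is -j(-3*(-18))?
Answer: -5886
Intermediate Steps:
j(P) = P + 2*P**2 (j(P) = (P**2 + P**2) + P = 2*P**2 + P = P + 2*P**2)
-j(-3*(-18)) = -(-3*(-18))*(1 + 2*(-3*(-18))) = -54*(1 + 2*54) = -54*(1 + 108) = -54*109 = -1*5886 = -5886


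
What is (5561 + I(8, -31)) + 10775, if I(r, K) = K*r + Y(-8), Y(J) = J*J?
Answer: 16152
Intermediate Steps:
Y(J) = J²
I(r, K) = 64 + K*r (I(r, K) = K*r + (-8)² = K*r + 64 = 64 + K*r)
(5561 + I(8, -31)) + 10775 = (5561 + (64 - 31*8)) + 10775 = (5561 + (64 - 248)) + 10775 = (5561 - 184) + 10775 = 5377 + 10775 = 16152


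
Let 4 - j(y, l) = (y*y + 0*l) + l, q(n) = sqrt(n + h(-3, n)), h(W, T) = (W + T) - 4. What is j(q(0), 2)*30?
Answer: 270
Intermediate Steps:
h(W, T) = -4 + T + W (h(W, T) = (T + W) - 4 = -4 + T + W)
q(n) = sqrt(-7 + 2*n) (q(n) = sqrt(n + (-4 + n - 3)) = sqrt(n + (-7 + n)) = sqrt(-7 + 2*n))
j(y, l) = 4 - l - y**2 (j(y, l) = 4 - ((y*y + 0*l) + l) = 4 - ((y**2 + 0) + l) = 4 - (y**2 + l) = 4 - (l + y**2) = 4 + (-l - y**2) = 4 - l - y**2)
j(q(0), 2)*30 = (4 - 1*2 - (sqrt(-7 + 2*0))**2)*30 = (4 - 2 - (sqrt(-7 + 0))**2)*30 = (4 - 2 - (sqrt(-7))**2)*30 = (4 - 2 - (I*sqrt(7))**2)*30 = (4 - 2 - 1*(-7))*30 = (4 - 2 + 7)*30 = 9*30 = 270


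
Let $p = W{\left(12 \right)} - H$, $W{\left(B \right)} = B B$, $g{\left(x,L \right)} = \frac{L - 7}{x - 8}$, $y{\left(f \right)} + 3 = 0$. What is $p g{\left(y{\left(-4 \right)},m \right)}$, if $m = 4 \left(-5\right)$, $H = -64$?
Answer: $\frac{5616}{11} \approx 510.55$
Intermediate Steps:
$y{\left(f \right)} = -3$ ($y{\left(f \right)} = -3 + 0 = -3$)
$m = -20$
$g{\left(x,L \right)} = \frac{-7 + L}{-8 + x}$
$W{\left(B \right)} = B^{2}$
$p = 208$ ($p = 12^{2} - -64 = 144 + 64 = 208$)
$p g{\left(y{\left(-4 \right)},m \right)} = 208 \frac{-7 - 20}{-8 - 3} = 208 \frac{1}{-11} \left(-27\right) = 208 \left(\left(- \frac{1}{11}\right) \left(-27\right)\right) = 208 \cdot \frac{27}{11} = \frac{5616}{11}$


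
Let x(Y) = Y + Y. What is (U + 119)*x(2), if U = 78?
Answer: 788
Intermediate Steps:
x(Y) = 2*Y
(U + 119)*x(2) = (78 + 119)*(2*2) = 197*4 = 788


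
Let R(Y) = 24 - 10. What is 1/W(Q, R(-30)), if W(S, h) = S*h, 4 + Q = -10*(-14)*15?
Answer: 1/29344 ≈ 3.4078e-5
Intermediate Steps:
Q = 2096 (Q = -4 - 10*(-14)*15 = -4 + 140*15 = -4 + 2100 = 2096)
R(Y) = 14
1/W(Q, R(-30)) = 1/(2096*14) = 1/29344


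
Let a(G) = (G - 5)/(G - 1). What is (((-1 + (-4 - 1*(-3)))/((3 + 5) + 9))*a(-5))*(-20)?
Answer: 200/51 ≈ 3.9216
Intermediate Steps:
a(G) = (-5 + G)/(-1 + G)
(((-1 + (-4 - 1*(-3)))/((3 + 5) + 9))*a(-5))*(-20) = (((-1 + (-4 - 1*(-3)))/((3 + 5) + 9))*((-5 - 5)/(-1 - 5)))*(-20) = (((-1 + (-4 + 3))/(8 + 9))*(-10/(-6)))*(-20) = (((-1 - 1)/17)*(-⅙*(-10)))*(-20) = (-2*1/17*(5/3))*(-20) = -2/17*5/3*(-20) = -10/51*(-20) = 200/51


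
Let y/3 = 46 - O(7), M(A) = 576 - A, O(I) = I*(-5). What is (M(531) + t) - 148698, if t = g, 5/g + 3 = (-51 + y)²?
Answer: -5479498228/36861 ≈ -1.4865e+5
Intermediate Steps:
O(I) = -5*I
y = 243 (y = 3*(46 - (-5)*7) = 3*(46 - 1*(-35)) = 3*(46 + 35) = 3*81 = 243)
g = 5/36861 (g = 5/(-3 + (-51 + 243)²) = 5/(-3 + 192²) = 5/(-3 + 36864) = 5/36861 ≈ 0.00013564)
t = 5/36861 ≈ 0.00013564
(M(531) + t) - 148698 = ((576 - 1*531) + 5/36861) - 148698 = ((576 - 531) + 5/36861) - 148698 = (45 + 5/36861) - 148698 = 1658750/36861 - 148698 = -5479498228/36861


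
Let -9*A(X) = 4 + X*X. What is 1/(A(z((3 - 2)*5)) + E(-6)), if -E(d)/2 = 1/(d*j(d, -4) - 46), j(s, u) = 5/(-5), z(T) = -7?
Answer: -180/1051 ≈ -0.17127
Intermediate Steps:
j(s, u) = -1 (j(s, u) = 5*(-⅕) = -1)
A(X) = -4/9 - X²/9 (A(X) = -(4 + X*X)/9 = -(4 + X²)/9 = -4/9 - X²/9)
E(d) = -2/(-46 - d) (E(d) = -2/(d*(-1) - 46) = -2/(-d - 46) = -2/(-46 - d))
1/(A(z((3 - 2)*5)) + E(-6)) = 1/((-4/9 - ⅑*(-7)²) + 2/(46 - 6)) = 1/((-4/9 - ⅑*49) + 2/40) = 1/((-4/9 - 49/9) + 2*(1/40)) = 1/(-53/9 + 1/20) = 1/(-1051/180) = -180/1051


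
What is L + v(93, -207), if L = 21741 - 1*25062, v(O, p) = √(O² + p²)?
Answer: -3321 + 3*√5722 ≈ -3094.1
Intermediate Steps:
L = -3321 (L = 21741 - 25062 = -3321)
L + v(93, -207) = -3321 + √(93² + (-207)²) = -3321 + √(8649 + 42849) = -3321 + √51498 = -3321 + 3*√5722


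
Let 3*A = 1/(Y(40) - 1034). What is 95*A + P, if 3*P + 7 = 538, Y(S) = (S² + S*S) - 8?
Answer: 1145993/6474 ≈ 177.01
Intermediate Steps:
Y(S) = -8 + 2*S² (Y(S) = (S² + S²) - 8 = 2*S² - 8 = -8 + 2*S²)
P = 177 (P = -7/3 + (⅓)*538 = -7/3 + 538/3 = 177)
A = 1/6474 (A = 1/(3*((-8 + 2*40²) - 1034)) = 1/(3*((-8 + 2*1600) - 1034)) = 1/(3*((-8 + 3200) - 1034)) = 1/(3*(3192 - 1034)) = (⅓)/2158 = (⅓)*(1/2158) = 1/6474 ≈ 0.00015446)
95*A + P = 95*(1/6474) + 177 = 95/6474 + 177 = 1145993/6474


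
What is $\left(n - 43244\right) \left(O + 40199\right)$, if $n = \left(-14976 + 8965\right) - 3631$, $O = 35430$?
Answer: $-3999715294$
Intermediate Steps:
$n = -9642$ ($n = -6011 - 3631 = -9642$)
$\left(n - 43244\right) \left(O + 40199\right) = \left(-9642 - 43244\right) \left(35430 + 40199\right) = \left(-52886\right) 75629 = -3999715294$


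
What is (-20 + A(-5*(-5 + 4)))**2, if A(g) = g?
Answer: 225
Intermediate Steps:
(-20 + A(-5*(-5 + 4)))**2 = (-20 - 5*(-5 + 4))**2 = (-20 - 5*(-1))**2 = (-20 + 5)**2 = (-15)**2 = 225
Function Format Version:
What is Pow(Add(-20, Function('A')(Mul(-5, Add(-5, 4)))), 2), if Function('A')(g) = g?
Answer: 225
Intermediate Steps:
Pow(Add(-20, Function('A')(Mul(-5, Add(-5, 4)))), 2) = Pow(Add(-20, Mul(-5, Add(-5, 4))), 2) = Pow(Add(-20, Mul(-5, -1)), 2) = Pow(Add(-20, 5), 2) = Pow(-15, 2) = 225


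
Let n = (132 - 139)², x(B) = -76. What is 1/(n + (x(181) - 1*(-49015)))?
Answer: 1/48988 ≈ 2.0413e-5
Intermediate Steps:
n = 49 (n = (-7)² = 49)
1/(n + (x(181) - 1*(-49015))) = 1/(49 + (-76 - 1*(-49015))) = 1/(49 + (-76 + 49015)) = 1/(49 + 48939) = 1/48988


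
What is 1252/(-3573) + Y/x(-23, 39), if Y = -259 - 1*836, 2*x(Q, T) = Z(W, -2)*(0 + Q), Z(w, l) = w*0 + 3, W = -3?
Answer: 2579494/82179 ≈ 31.389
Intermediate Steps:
Z(w, l) = 3 (Z(w, l) = 0 + 3 = 3)
x(Q, T) = 3*Q/2 (x(Q, T) = (3*(0 + Q))/2 = (3*Q)/2 = 3*Q/2)
Y = -1095 (Y = -259 - 836 = -1095)
1252/(-3573) + Y/x(-23, 39) = 1252/(-3573) - 1095/((3/2)*(-23)) = 1252*(-1/3573) - 1095/(-69/2) = -1252/3573 - 1095*(-2/69) = -1252/3573 + 730/23 = 2579494/82179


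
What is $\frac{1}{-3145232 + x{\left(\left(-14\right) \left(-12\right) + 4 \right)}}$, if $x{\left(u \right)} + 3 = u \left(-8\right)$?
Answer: $- \frac{1}{3146611} \approx -3.178 \cdot 10^{-7}$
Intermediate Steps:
$x{\left(u \right)} = -3 - 8 u$ ($x{\left(u \right)} = -3 + u \left(-8\right) = -3 - 8 u$)
$\frac{1}{-3145232 + x{\left(\left(-14\right) \left(-12\right) + 4 \right)}} = \frac{1}{-3145232 - \left(3 + 8 \left(\left(-14\right) \left(-12\right) + 4\right)\right)} = \frac{1}{-3145232 - \left(3 + 8 \left(168 + 4\right)\right)} = \frac{1}{-3145232 - 1379} = \frac{1}{-3146611} = - \frac{1}{3146611}$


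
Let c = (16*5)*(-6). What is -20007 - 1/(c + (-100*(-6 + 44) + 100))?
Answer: -83629259/4180 ≈ -20007.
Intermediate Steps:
c = -480 (c = 80*(-6) = -480)
-20007 - 1/(c + (-100*(-6 + 44) + 100)) = -20007 - 1/(-480 + (-100*(-6 + 44) + 100)) = -20007 - 1/(-480 + (-100*38 + 100)) = -20007 - 1/(-480 + (-3800 + 100)) = -20007 - 1/(-480 - 3700) = -20007 - 1/(-4180) = -20007 - 1*(-1/4180) = -20007 + 1/4180 = -83629259/4180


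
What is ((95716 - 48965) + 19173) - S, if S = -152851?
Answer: 218775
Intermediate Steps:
((95716 - 48965) + 19173) - S = ((95716 - 48965) + 19173) - 1*(-152851) = (46751 + 19173) + 152851 = 65924 + 152851 = 218775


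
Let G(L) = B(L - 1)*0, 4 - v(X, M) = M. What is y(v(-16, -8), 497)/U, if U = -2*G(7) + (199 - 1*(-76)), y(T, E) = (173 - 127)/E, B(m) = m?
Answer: 46/136675 ≈ 0.00033656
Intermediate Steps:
v(X, M) = 4 - M
G(L) = 0 (G(L) = (L - 1)*0 = (-1 + L)*0 = 0)
y(T, E) = 46/E
U = 275 (U = -2*0 + (199 - 1*(-76)) = 0 + (199 + 76) = 0 + 275 = 275)
y(v(-16, -8), 497)/U = (46/497)/275 = (46*(1/497))*(1/275) = (46/497)*(1/275) = 46/136675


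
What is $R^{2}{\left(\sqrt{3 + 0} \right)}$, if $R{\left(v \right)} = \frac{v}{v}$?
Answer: $1$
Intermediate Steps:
$R{\left(v \right)} = 1$
$R^{2}{\left(\sqrt{3 + 0} \right)} = 1^{2} = 1$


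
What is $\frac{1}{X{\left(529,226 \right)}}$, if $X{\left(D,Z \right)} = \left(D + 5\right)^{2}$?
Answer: $\frac{1}{285156} \approx 3.5069 \cdot 10^{-6}$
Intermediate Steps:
$X{\left(D,Z \right)} = \left(5 + D\right)^{2}$
$\frac{1}{X{\left(529,226 \right)}} = \frac{1}{\left(5 + 529\right)^{2}} = \frac{1}{534^{2}} = \frac{1}{285156}$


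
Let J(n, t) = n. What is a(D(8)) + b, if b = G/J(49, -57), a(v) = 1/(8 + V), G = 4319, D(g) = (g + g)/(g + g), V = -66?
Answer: 35779/406 ≈ 88.126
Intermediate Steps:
D(g) = 1 (D(g) = (2*g)/((2*g)) = (2*g)*(1/(2*g)) = 1)
a(v) = -1/58 (a(v) = 1/(8 - 66) = 1/(-58) = -1/58)
b = 617/7 (b = 4319/49 = 4319*(1/49) = 617/7 ≈ 88.143)
a(D(8)) + b = -1/58 + 617/7 = 35779/406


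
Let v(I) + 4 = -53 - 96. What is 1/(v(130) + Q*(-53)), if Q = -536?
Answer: 1/28255 ≈ 3.5392e-5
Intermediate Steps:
v(I) = -153 (v(I) = -4 + (-53 - 96) = -4 - 149 = -153)
1/(v(130) + Q*(-53)) = 1/(-153 - 536*(-53)) = 1/(-153 + 28408) = 1/28255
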